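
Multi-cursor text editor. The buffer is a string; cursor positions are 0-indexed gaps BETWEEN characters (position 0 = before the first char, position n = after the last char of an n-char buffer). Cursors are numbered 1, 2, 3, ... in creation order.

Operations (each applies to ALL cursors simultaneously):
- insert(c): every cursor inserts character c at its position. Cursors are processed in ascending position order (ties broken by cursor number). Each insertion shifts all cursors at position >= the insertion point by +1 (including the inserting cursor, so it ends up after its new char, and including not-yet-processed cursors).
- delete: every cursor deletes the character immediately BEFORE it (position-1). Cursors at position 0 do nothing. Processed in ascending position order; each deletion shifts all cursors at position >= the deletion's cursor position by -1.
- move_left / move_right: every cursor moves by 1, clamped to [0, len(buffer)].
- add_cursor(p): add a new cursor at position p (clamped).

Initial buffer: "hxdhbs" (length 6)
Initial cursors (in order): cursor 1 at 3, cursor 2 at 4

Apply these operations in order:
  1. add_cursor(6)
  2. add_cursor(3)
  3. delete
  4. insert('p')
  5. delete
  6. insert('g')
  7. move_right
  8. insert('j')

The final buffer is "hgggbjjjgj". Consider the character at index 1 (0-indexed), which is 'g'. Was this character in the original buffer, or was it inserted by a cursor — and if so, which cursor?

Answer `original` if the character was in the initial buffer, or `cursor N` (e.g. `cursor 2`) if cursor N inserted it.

After op 1 (add_cursor(6)): buffer="hxdhbs" (len 6), cursors c1@3 c2@4 c3@6, authorship ......
After op 2 (add_cursor(3)): buffer="hxdhbs" (len 6), cursors c1@3 c4@3 c2@4 c3@6, authorship ......
After op 3 (delete): buffer="hb" (len 2), cursors c1@1 c2@1 c4@1 c3@2, authorship ..
After op 4 (insert('p')): buffer="hpppbp" (len 6), cursors c1@4 c2@4 c4@4 c3@6, authorship .124.3
After op 5 (delete): buffer="hb" (len 2), cursors c1@1 c2@1 c4@1 c3@2, authorship ..
After op 6 (insert('g')): buffer="hgggbg" (len 6), cursors c1@4 c2@4 c4@4 c3@6, authorship .124.3
After op 7 (move_right): buffer="hgggbg" (len 6), cursors c1@5 c2@5 c4@5 c3@6, authorship .124.3
After op 8 (insert('j')): buffer="hgggbjjjgj" (len 10), cursors c1@8 c2@8 c4@8 c3@10, authorship .124.12433
Authorship (.=original, N=cursor N): . 1 2 4 . 1 2 4 3 3
Index 1: author = 1

Answer: cursor 1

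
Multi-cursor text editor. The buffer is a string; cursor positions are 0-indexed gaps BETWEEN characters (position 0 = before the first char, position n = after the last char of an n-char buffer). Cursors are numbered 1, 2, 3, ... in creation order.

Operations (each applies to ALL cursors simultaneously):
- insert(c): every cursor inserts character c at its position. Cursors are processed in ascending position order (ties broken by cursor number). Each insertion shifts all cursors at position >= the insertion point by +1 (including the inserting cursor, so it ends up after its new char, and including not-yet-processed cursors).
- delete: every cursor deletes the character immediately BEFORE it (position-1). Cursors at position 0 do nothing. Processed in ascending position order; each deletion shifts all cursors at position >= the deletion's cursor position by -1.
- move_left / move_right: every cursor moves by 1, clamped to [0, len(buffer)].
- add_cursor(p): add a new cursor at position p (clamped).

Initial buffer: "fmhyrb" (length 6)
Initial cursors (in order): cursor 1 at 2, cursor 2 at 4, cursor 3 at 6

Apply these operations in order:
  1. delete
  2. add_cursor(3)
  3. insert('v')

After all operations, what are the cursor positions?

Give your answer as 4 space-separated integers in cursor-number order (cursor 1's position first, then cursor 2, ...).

Answer: 2 4 7 7

Derivation:
After op 1 (delete): buffer="fhr" (len 3), cursors c1@1 c2@2 c3@3, authorship ...
After op 2 (add_cursor(3)): buffer="fhr" (len 3), cursors c1@1 c2@2 c3@3 c4@3, authorship ...
After op 3 (insert('v')): buffer="fvhvrvv" (len 7), cursors c1@2 c2@4 c3@7 c4@7, authorship .1.2.34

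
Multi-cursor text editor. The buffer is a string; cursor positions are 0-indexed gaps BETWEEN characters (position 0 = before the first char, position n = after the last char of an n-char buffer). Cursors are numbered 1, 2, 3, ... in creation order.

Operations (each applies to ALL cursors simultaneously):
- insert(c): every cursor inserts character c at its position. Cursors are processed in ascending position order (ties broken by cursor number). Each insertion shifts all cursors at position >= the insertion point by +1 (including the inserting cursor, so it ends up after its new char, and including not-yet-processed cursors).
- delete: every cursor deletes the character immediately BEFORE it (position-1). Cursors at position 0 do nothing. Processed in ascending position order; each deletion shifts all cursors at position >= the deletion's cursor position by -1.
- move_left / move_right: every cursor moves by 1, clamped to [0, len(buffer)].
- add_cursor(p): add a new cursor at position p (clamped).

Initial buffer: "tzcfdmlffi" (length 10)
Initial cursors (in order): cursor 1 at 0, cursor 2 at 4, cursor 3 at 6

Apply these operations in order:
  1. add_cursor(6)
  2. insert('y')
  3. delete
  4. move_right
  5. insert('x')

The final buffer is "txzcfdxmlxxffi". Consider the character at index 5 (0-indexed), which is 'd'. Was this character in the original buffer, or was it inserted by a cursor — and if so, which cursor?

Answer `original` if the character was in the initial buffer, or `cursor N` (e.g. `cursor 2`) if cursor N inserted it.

After op 1 (add_cursor(6)): buffer="tzcfdmlffi" (len 10), cursors c1@0 c2@4 c3@6 c4@6, authorship ..........
After op 2 (insert('y')): buffer="ytzcfydmyylffi" (len 14), cursors c1@1 c2@6 c3@10 c4@10, authorship 1....2..34....
After op 3 (delete): buffer="tzcfdmlffi" (len 10), cursors c1@0 c2@4 c3@6 c4@6, authorship ..........
After op 4 (move_right): buffer="tzcfdmlffi" (len 10), cursors c1@1 c2@5 c3@7 c4@7, authorship ..........
After op 5 (insert('x')): buffer="txzcfdxmlxxffi" (len 14), cursors c1@2 c2@7 c3@11 c4@11, authorship .1....2..34...
Authorship (.=original, N=cursor N): . 1 . . . . 2 . . 3 4 . . .
Index 5: author = original

Answer: original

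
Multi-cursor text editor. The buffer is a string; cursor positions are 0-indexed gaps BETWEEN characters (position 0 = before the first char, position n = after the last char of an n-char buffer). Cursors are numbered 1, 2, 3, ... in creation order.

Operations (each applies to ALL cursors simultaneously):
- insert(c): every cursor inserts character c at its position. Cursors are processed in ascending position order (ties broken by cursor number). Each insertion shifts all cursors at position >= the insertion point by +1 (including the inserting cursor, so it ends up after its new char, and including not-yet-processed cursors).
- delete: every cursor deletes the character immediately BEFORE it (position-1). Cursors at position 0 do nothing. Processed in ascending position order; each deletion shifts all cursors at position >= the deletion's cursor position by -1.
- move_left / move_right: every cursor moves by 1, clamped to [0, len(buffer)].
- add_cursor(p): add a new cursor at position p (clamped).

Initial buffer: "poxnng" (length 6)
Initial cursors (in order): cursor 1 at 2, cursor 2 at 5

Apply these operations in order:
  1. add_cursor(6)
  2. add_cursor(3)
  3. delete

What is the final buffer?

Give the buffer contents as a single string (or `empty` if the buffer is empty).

Answer: pn

Derivation:
After op 1 (add_cursor(6)): buffer="poxnng" (len 6), cursors c1@2 c2@5 c3@6, authorship ......
After op 2 (add_cursor(3)): buffer="poxnng" (len 6), cursors c1@2 c4@3 c2@5 c3@6, authorship ......
After op 3 (delete): buffer="pn" (len 2), cursors c1@1 c4@1 c2@2 c3@2, authorship ..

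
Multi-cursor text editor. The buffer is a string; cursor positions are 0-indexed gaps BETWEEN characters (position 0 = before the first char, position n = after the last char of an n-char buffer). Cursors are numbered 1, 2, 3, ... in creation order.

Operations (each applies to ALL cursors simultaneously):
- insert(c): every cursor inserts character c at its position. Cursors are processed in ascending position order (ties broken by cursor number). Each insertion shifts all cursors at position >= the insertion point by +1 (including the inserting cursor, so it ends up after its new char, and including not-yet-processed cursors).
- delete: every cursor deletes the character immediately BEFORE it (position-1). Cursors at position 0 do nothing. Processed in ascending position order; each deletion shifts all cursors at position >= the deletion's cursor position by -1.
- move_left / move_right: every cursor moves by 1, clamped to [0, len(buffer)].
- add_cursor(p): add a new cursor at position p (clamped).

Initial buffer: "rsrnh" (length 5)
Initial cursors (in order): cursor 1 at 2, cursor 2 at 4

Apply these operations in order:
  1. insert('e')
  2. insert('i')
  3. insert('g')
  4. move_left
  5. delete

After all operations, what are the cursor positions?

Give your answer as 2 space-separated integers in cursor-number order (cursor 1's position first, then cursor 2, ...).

Answer: 3 7

Derivation:
After op 1 (insert('e')): buffer="rserneh" (len 7), cursors c1@3 c2@6, authorship ..1..2.
After op 2 (insert('i')): buffer="rseirneih" (len 9), cursors c1@4 c2@8, authorship ..11..22.
After op 3 (insert('g')): buffer="rseigrneigh" (len 11), cursors c1@5 c2@10, authorship ..111..222.
After op 4 (move_left): buffer="rseigrneigh" (len 11), cursors c1@4 c2@9, authorship ..111..222.
After op 5 (delete): buffer="rsegrnegh" (len 9), cursors c1@3 c2@7, authorship ..11..22.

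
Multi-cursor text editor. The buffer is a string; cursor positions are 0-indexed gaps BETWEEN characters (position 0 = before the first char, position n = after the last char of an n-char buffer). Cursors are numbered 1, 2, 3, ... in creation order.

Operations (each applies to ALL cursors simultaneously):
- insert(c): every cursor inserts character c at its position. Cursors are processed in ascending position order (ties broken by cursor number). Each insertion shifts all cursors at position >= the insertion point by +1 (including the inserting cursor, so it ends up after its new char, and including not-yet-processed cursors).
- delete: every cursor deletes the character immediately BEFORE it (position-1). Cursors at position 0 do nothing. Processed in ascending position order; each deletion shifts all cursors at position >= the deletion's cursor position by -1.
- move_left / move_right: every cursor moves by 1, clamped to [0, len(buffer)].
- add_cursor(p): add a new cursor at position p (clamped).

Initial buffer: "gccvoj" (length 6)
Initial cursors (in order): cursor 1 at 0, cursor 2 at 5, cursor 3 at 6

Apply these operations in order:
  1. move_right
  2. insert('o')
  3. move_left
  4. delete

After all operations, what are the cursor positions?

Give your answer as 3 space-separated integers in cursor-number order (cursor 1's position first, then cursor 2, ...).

After op 1 (move_right): buffer="gccvoj" (len 6), cursors c1@1 c2@6 c3@6, authorship ......
After op 2 (insert('o')): buffer="goccvojoo" (len 9), cursors c1@2 c2@9 c3@9, authorship .1.....23
After op 3 (move_left): buffer="goccvojoo" (len 9), cursors c1@1 c2@8 c3@8, authorship .1.....23
After op 4 (delete): buffer="occvoo" (len 6), cursors c1@0 c2@5 c3@5, authorship 1....3

Answer: 0 5 5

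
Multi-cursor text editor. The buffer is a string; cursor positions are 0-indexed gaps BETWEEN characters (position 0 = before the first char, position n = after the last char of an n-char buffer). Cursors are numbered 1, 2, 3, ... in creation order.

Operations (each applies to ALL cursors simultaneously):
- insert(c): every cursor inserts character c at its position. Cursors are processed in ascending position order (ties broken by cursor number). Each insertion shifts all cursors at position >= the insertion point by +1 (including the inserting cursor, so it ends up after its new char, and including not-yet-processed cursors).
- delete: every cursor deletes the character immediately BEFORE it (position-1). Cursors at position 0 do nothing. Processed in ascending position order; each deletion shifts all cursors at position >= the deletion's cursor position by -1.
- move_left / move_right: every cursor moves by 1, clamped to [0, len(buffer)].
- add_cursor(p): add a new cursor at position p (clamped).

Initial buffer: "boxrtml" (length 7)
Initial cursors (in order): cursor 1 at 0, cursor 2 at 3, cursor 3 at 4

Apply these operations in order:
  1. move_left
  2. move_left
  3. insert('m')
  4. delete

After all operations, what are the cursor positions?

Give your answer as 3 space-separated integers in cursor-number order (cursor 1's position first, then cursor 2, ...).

After op 1 (move_left): buffer="boxrtml" (len 7), cursors c1@0 c2@2 c3@3, authorship .......
After op 2 (move_left): buffer="boxrtml" (len 7), cursors c1@0 c2@1 c3@2, authorship .......
After op 3 (insert('m')): buffer="mbmomxrtml" (len 10), cursors c1@1 c2@3 c3@5, authorship 1.2.3.....
After op 4 (delete): buffer="boxrtml" (len 7), cursors c1@0 c2@1 c3@2, authorship .......

Answer: 0 1 2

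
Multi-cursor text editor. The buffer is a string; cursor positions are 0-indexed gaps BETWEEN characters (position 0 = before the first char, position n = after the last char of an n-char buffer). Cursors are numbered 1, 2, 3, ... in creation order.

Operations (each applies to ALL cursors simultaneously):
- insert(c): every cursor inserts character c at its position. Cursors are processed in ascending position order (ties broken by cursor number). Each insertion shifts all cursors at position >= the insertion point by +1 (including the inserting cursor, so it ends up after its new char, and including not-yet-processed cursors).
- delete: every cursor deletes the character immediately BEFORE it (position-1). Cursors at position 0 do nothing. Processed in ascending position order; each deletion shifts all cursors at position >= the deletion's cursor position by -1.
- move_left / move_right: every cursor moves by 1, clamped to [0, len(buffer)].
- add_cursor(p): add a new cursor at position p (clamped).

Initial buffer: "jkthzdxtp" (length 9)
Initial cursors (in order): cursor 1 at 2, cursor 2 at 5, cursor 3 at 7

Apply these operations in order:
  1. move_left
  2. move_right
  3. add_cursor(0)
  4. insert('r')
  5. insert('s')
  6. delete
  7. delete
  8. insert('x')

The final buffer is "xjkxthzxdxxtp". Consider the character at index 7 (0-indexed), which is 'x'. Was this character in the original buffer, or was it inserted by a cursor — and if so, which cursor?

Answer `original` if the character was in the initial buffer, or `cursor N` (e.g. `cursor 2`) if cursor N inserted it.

Answer: cursor 2

Derivation:
After op 1 (move_left): buffer="jkthzdxtp" (len 9), cursors c1@1 c2@4 c3@6, authorship .........
After op 2 (move_right): buffer="jkthzdxtp" (len 9), cursors c1@2 c2@5 c3@7, authorship .........
After op 3 (add_cursor(0)): buffer="jkthzdxtp" (len 9), cursors c4@0 c1@2 c2@5 c3@7, authorship .........
After op 4 (insert('r')): buffer="rjkrthzrdxrtp" (len 13), cursors c4@1 c1@4 c2@8 c3@11, authorship 4..1...2..3..
After op 5 (insert('s')): buffer="rsjkrsthzrsdxrstp" (len 17), cursors c4@2 c1@6 c2@11 c3@15, authorship 44..11...22..33..
After op 6 (delete): buffer="rjkrthzrdxrtp" (len 13), cursors c4@1 c1@4 c2@8 c3@11, authorship 4..1...2..3..
After op 7 (delete): buffer="jkthzdxtp" (len 9), cursors c4@0 c1@2 c2@5 c3@7, authorship .........
After op 8 (insert('x')): buffer="xjkxthzxdxxtp" (len 13), cursors c4@1 c1@4 c2@8 c3@11, authorship 4..1...2..3..
Authorship (.=original, N=cursor N): 4 . . 1 . . . 2 . . 3 . .
Index 7: author = 2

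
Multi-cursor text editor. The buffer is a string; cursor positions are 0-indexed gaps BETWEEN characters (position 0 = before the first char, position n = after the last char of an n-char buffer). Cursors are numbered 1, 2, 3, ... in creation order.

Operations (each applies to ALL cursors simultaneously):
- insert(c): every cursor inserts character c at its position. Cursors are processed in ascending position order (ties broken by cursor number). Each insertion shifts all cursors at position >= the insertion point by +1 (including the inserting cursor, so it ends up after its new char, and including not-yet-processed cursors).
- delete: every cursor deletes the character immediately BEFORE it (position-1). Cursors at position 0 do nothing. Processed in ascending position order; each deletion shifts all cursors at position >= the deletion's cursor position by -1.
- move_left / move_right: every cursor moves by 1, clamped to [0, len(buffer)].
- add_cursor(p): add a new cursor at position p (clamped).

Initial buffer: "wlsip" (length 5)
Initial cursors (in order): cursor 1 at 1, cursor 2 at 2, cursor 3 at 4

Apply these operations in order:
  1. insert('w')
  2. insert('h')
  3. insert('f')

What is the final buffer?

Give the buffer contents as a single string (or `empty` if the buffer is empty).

After op 1 (insert('w')): buffer="wwlwsiwp" (len 8), cursors c1@2 c2@4 c3@7, authorship .1.2..3.
After op 2 (insert('h')): buffer="wwhlwhsiwhp" (len 11), cursors c1@3 c2@6 c3@10, authorship .11.22..33.
After op 3 (insert('f')): buffer="wwhflwhfsiwhfp" (len 14), cursors c1@4 c2@8 c3@13, authorship .111.222..333.

Answer: wwhflwhfsiwhfp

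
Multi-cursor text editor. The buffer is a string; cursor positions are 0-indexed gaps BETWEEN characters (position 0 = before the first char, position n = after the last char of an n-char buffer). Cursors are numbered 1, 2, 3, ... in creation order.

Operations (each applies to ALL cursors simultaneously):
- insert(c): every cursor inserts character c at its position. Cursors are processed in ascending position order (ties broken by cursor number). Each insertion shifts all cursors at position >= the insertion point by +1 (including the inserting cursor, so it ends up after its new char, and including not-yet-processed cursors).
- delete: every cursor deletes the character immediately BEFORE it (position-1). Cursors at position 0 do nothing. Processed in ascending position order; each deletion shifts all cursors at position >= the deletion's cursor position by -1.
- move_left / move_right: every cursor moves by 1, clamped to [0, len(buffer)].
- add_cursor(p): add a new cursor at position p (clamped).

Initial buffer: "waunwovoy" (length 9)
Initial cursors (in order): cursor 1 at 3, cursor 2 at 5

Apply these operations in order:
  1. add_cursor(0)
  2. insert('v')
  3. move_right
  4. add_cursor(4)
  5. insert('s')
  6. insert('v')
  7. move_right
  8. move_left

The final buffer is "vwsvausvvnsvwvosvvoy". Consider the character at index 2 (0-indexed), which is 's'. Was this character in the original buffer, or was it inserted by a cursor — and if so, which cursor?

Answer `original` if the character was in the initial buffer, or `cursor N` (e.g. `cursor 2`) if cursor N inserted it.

Answer: cursor 3

Derivation:
After op 1 (add_cursor(0)): buffer="waunwovoy" (len 9), cursors c3@0 c1@3 c2@5, authorship .........
After op 2 (insert('v')): buffer="vwauvnwvovoy" (len 12), cursors c3@1 c1@5 c2@8, authorship 3...1..2....
After op 3 (move_right): buffer="vwauvnwvovoy" (len 12), cursors c3@2 c1@6 c2@9, authorship 3...1..2....
After op 4 (add_cursor(4)): buffer="vwauvnwvovoy" (len 12), cursors c3@2 c4@4 c1@6 c2@9, authorship 3...1..2....
After op 5 (insert('s')): buffer="vwsausvnswvosvoy" (len 16), cursors c3@3 c4@6 c1@9 c2@13, authorship 3.3..41.1.2.2...
After op 6 (insert('v')): buffer="vwsvausvvnsvwvosvvoy" (len 20), cursors c3@4 c4@8 c1@12 c2@17, authorship 3.33..441.11.2.22...
After op 7 (move_right): buffer="vwsvausvvnsvwvosvvoy" (len 20), cursors c3@5 c4@9 c1@13 c2@18, authorship 3.33..441.11.2.22...
After op 8 (move_left): buffer="vwsvausvvnsvwvosvvoy" (len 20), cursors c3@4 c4@8 c1@12 c2@17, authorship 3.33..441.11.2.22...
Authorship (.=original, N=cursor N): 3 . 3 3 . . 4 4 1 . 1 1 . 2 . 2 2 . . .
Index 2: author = 3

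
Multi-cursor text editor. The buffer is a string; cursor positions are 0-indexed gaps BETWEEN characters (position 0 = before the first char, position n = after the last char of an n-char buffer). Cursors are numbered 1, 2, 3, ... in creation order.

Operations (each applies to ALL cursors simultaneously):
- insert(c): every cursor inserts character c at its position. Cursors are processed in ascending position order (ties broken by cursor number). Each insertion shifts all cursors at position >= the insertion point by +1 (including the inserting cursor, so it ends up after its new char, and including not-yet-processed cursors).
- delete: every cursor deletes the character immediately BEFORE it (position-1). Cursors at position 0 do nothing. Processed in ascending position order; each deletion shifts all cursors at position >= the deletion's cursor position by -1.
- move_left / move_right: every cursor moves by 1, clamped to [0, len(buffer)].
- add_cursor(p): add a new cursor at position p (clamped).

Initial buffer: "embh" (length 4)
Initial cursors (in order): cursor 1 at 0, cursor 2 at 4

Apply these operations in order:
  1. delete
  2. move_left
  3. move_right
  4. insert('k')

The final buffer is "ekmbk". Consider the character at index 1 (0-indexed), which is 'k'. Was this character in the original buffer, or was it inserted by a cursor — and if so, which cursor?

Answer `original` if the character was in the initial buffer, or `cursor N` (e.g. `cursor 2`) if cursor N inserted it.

Answer: cursor 1

Derivation:
After op 1 (delete): buffer="emb" (len 3), cursors c1@0 c2@3, authorship ...
After op 2 (move_left): buffer="emb" (len 3), cursors c1@0 c2@2, authorship ...
After op 3 (move_right): buffer="emb" (len 3), cursors c1@1 c2@3, authorship ...
After op 4 (insert('k')): buffer="ekmbk" (len 5), cursors c1@2 c2@5, authorship .1..2
Authorship (.=original, N=cursor N): . 1 . . 2
Index 1: author = 1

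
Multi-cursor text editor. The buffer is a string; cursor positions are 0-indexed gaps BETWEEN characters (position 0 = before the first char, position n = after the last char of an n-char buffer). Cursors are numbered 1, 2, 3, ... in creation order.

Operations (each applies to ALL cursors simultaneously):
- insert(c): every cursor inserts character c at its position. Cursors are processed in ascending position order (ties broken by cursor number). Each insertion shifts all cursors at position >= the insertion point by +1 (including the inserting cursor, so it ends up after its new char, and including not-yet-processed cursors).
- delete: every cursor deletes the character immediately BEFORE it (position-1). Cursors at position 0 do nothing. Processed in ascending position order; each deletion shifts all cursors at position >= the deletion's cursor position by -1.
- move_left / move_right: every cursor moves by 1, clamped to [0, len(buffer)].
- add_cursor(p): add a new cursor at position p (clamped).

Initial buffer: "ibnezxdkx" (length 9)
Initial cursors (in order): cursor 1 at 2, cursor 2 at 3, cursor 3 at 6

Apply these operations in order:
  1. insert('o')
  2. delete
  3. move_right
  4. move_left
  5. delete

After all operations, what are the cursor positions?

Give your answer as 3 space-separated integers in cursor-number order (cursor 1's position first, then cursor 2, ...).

After op 1 (insert('o')): buffer="ibonoezxodkx" (len 12), cursors c1@3 c2@5 c3@9, authorship ..1.2...3...
After op 2 (delete): buffer="ibnezxdkx" (len 9), cursors c1@2 c2@3 c3@6, authorship .........
After op 3 (move_right): buffer="ibnezxdkx" (len 9), cursors c1@3 c2@4 c3@7, authorship .........
After op 4 (move_left): buffer="ibnezxdkx" (len 9), cursors c1@2 c2@3 c3@6, authorship .........
After op 5 (delete): buffer="iezdkx" (len 6), cursors c1@1 c2@1 c3@3, authorship ......

Answer: 1 1 3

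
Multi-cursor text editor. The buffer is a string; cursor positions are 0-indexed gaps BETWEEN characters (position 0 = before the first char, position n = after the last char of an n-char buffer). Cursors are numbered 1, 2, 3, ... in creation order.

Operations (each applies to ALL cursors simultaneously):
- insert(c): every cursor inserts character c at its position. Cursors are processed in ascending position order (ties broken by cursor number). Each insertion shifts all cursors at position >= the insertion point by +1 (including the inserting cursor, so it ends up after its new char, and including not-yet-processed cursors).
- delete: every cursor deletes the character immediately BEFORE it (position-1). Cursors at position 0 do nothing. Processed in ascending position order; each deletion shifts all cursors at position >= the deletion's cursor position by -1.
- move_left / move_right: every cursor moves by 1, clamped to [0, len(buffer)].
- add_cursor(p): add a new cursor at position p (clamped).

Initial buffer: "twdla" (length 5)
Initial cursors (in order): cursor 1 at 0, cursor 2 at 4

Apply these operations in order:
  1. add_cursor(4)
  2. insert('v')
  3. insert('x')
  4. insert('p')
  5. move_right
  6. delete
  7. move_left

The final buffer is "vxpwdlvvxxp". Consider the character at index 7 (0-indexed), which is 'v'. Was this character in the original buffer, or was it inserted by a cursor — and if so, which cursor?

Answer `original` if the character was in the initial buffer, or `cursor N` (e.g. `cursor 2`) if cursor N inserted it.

After op 1 (add_cursor(4)): buffer="twdla" (len 5), cursors c1@0 c2@4 c3@4, authorship .....
After op 2 (insert('v')): buffer="vtwdlvva" (len 8), cursors c1@1 c2@7 c3@7, authorship 1....23.
After op 3 (insert('x')): buffer="vxtwdlvvxxa" (len 11), cursors c1@2 c2@10 c3@10, authorship 11....2323.
After op 4 (insert('p')): buffer="vxptwdlvvxxppa" (len 14), cursors c1@3 c2@13 c3@13, authorship 111....232323.
After op 5 (move_right): buffer="vxptwdlvvxxppa" (len 14), cursors c1@4 c2@14 c3@14, authorship 111....232323.
After op 6 (delete): buffer="vxpwdlvvxxp" (len 11), cursors c1@3 c2@11 c3@11, authorship 111...23232
After op 7 (move_left): buffer="vxpwdlvvxxp" (len 11), cursors c1@2 c2@10 c3@10, authorship 111...23232
Authorship (.=original, N=cursor N): 1 1 1 . . . 2 3 2 3 2
Index 7: author = 3

Answer: cursor 3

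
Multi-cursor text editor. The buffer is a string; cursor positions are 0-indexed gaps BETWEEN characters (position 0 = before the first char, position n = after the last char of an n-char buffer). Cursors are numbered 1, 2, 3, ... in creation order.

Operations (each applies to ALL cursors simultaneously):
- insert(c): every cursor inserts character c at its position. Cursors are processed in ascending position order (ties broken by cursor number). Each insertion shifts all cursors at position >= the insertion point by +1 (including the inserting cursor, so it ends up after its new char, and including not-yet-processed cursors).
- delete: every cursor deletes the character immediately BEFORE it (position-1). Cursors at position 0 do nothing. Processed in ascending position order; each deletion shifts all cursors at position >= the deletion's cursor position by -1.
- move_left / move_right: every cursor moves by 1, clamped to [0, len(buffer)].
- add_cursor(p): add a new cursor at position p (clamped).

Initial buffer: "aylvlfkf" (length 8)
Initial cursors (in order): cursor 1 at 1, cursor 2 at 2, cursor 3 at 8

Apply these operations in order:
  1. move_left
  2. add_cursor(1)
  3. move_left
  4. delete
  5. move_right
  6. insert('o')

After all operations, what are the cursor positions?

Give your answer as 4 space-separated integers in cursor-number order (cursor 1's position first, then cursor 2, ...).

After op 1 (move_left): buffer="aylvlfkf" (len 8), cursors c1@0 c2@1 c3@7, authorship ........
After op 2 (add_cursor(1)): buffer="aylvlfkf" (len 8), cursors c1@0 c2@1 c4@1 c3@7, authorship ........
After op 3 (move_left): buffer="aylvlfkf" (len 8), cursors c1@0 c2@0 c4@0 c3@6, authorship ........
After op 4 (delete): buffer="aylvlkf" (len 7), cursors c1@0 c2@0 c4@0 c3@5, authorship .......
After op 5 (move_right): buffer="aylvlkf" (len 7), cursors c1@1 c2@1 c4@1 c3@6, authorship .......
After op 6 (insert('o')): buffer="aoooylvlkof" (len 11), cursors c1@4 c2@4 c4@4 c3@10, authorship .124.....3.

Answer: 4 4 10 4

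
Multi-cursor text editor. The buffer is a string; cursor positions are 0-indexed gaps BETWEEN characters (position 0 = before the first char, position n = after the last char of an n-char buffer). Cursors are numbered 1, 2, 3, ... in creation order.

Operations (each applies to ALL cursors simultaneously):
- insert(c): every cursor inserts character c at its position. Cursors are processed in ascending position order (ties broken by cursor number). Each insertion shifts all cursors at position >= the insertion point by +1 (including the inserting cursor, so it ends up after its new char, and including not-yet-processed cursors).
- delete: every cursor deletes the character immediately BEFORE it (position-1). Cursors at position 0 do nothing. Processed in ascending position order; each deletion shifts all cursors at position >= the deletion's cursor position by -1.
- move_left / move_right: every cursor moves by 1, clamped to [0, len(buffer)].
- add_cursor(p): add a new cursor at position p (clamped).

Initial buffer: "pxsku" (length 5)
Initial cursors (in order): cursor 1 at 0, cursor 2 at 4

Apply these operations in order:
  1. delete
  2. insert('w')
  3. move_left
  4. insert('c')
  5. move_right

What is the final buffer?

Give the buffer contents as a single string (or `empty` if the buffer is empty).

Answer: cwpxscwu

Derivation:
After op 1 (delete): buffer="pxsu" (len 4), cursors c1@0 c2@3, authorship ....
After op 2 (insert('w')): buffer="wpxswu" (len 6), cursors c1@1 c2@5, authorship 1...2.
After op 3 (move_left): buffer="wpxswu" (len 6), cursors c1@0 c2@4, authorship 1...2.
After op 4 (insert('c')): buffer="cwpxscwu" (len 8), cursors c1@1 c2@6, authorship 11...22.
After op 5 (move_right): buffer="cwpxscwu" (len 8), cursors c1@2 c2@7, authorship 11...22.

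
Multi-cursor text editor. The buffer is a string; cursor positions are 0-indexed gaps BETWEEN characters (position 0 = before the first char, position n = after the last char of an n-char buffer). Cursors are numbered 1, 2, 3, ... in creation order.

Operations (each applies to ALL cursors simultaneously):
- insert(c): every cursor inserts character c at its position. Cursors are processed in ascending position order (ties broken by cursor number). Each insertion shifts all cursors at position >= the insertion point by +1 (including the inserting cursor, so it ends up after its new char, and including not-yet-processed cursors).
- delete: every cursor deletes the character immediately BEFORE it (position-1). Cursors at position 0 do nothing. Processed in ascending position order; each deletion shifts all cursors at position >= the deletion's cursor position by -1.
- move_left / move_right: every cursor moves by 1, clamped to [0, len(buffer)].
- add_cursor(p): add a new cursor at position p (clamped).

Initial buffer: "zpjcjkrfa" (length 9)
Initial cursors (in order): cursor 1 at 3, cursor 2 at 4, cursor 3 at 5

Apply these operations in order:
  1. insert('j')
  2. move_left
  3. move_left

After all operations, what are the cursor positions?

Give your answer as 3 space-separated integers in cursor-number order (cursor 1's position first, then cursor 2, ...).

Answer: 2 4 6

Derivation:
After op 1 (insert('j')): buffer="zpjjcjjjkrfa" (len 12), cursors c1@4 c2@6 c3@8, authorship ...1.2.3....
After op 2 (move_left): buffer="zpjjcjjjkrfa" (len 12), cursors c1@3 c2@5 c3@7, authorship ...1.2.3....
After op 3 (move_left): buffer="zpjjcjjjkrfa" (len 12), cursors c1@2 c2@4 c3@6, authorship ...1.2.3....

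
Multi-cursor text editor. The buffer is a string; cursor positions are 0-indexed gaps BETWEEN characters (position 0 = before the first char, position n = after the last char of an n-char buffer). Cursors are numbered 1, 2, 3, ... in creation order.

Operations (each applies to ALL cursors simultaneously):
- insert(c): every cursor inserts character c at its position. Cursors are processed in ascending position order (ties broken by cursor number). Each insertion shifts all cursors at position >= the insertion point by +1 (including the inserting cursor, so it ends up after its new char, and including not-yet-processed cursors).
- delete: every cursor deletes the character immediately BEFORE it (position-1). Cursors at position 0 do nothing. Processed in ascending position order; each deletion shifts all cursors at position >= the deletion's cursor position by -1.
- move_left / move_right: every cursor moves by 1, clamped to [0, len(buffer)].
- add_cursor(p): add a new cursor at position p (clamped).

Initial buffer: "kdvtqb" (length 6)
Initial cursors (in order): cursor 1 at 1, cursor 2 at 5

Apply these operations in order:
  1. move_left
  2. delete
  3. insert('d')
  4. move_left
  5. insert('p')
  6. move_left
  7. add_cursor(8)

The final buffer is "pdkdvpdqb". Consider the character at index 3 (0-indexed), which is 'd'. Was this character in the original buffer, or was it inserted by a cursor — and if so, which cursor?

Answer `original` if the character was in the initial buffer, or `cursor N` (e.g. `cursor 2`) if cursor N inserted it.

Answer: original

Derivation:
After op 1 (move_left): buffer="kdvtqb" (len 6), cursors c1@0 c2@4, authorship ......
After op 2 (delete): buffer="kdvqb" (len 5), cursors c1@0 c2@3, authorship .....
After op 3 (insert('d')): buffer="dkdvdqb" (len 7), cursors c1@1 c2@5, authorship 1...2..
After op 4 (move_left): buffer="dkdvdqb" (len 7), cursors c1@0 c2@4, authorship 1...2..
After op 5 (insert('p')): buffer="pdkdvpdqb" (len 9), cursors c1@1 c2@6, authorship 11...22..
After op 6 (move_left): buffer="pdkdvpdqb" (len 9), cursors c1@0 c2@5, authorship 11...22..
After op 7 (add_cursor(8)): buffer="pdkdvpdqb" (len 9), cursors c1@0 c2@5 c3@8, authorship 11...22..
Authorship (.=original, N=cursor N): 1 1 . . . 2 2 . .
Index 3: author = original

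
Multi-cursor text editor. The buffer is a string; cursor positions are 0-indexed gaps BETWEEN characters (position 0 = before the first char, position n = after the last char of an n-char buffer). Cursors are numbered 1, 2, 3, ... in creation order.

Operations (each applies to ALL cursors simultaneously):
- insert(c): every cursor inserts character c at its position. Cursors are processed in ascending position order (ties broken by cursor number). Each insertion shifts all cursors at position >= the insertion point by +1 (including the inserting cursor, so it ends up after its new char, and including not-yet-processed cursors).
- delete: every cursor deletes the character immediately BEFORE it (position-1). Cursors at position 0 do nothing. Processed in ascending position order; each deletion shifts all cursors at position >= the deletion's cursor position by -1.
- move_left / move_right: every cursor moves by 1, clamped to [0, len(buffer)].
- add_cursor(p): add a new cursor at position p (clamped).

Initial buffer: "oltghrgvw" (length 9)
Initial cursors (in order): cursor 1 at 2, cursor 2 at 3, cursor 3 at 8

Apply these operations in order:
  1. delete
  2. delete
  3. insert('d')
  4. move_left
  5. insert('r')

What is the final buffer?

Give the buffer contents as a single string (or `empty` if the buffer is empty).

After op 1 (delete): buffer="oghrgw" (len 6), cursors c1@1 c2@1 c3@5, authorship ......
After op 2 (delete): buffer="ghrw" (len 4), cursors c1@0 c2@0 c3@3, authorship ....
After op 3 (insert('d')): buffer="ddghrdw" (len 7), cursors c1@2 c2@2 c3@6, authorship 12...3.
After op 4 (move_left): buffer="ddghrdw" (len 7), cursors c1@1 c2@1 c3@5, authorship 12...3.
After op 5 (insert('r')): buffer="drrdghrrdw" (len 10), cursors c1@3 c2@3 c3@8, authorship 1122...33.

Answer: drrdghrrdw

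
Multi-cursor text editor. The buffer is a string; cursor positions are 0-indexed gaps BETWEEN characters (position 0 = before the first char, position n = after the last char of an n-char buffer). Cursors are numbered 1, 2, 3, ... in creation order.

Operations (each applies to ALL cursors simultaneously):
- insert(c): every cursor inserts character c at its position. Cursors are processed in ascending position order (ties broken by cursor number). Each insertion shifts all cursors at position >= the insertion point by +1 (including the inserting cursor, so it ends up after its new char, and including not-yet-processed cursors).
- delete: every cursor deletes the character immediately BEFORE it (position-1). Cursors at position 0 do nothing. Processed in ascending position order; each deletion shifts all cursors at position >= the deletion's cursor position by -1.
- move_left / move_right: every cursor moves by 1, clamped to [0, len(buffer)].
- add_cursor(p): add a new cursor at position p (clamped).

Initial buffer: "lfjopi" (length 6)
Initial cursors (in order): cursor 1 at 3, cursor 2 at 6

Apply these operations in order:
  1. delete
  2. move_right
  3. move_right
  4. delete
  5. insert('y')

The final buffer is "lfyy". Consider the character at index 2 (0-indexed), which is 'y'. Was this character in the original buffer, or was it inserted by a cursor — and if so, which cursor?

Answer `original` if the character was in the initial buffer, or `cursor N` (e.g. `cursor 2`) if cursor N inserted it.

After op 1 (delete): buffer="lfop" (len 4), cursors c1@2 c2@4, authorship ....
After op 2 (move_right): buffer="lfop" (len 4), cursors c1@3 c2@4, authorship ....
After op 3 (move_right): buffer="lfop" (len 4), cursors c1@4 c2@4, authorship ....
After op 4 (delete): buffer="lf" (len 2), cursors c1@2 c2@2, authorship ..
After op 5 (insert('y')): buffer="lfyy" (len 4), cursors c1@4 c2@4, authorship ..12
Authorship (.=original, N=cursor N): . . 1 2
Index 2: author = 1

Answer: cursor 1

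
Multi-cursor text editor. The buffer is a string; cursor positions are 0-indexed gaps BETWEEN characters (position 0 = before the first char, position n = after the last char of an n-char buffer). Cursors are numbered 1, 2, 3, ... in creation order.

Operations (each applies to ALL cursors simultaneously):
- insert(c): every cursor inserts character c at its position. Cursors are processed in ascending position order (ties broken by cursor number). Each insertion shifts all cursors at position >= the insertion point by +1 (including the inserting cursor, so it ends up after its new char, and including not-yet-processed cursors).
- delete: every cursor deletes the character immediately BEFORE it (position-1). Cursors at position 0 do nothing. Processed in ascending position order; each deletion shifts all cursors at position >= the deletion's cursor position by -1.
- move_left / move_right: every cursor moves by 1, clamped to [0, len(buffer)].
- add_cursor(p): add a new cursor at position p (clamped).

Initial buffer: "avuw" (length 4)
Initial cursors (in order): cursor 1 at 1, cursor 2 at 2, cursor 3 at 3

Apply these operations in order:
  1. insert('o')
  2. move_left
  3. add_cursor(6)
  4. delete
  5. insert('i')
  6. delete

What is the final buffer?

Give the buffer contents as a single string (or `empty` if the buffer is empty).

After op 1 (insert('o')): buffer="aovouow" (len 7), cursors c1@2 c2@4 c3@6, authorship .1.2.3.
After op 2 (move_left): buffer="aovouow" (len 7), cursors c1@1 c2@3 c3@5, authorship .1.2.3.
After op 3 (add_cursor(6)): buffer="aovouow" (len 7), cursors c1@1 c2@3 c3@5 c4@6, authorship .1.2.3.
After op 4 (delete): buffer="oow" (len 3), cursors c1@0 c2@1 c3@2 c4@2, authorship 12.
After op 5 (insert('i')): buffer="ioioiiw" (len 7), cursors c1@1 c2@3 c3@6 c4@6, authorship 112234.
After op 6 (delete): buffer="oow" (len 3), cursors c1@0 c2@1 c3@2 c4@2, authorship 12.

Answer: oow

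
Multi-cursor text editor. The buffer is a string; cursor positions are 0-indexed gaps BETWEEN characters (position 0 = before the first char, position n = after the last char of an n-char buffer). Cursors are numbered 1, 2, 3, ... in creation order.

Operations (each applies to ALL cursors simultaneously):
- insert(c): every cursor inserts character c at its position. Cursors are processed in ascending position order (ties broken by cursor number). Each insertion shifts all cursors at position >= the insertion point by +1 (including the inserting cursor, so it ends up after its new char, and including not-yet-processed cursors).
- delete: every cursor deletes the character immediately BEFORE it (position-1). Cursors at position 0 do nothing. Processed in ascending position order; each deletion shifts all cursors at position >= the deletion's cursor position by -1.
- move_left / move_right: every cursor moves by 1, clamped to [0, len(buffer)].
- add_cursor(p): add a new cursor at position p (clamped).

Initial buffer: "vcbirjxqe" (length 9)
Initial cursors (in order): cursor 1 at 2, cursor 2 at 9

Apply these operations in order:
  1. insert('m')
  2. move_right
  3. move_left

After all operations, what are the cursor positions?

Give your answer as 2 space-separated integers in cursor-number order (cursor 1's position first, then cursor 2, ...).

After op 1 (insert('m')): buffer="vcmbirjxqem" (len 11), cursors c1@3 c2@11, authorship ..1.......2
After op 2 (move_right): buffer="vcmbirjxqem" (len 11), cursors c1@4 c2@11, authorship ..1.......2
After op 3 (move_left): buffer="vcmbirjxqem" (len 11), cursors c1@3 c2@10, authorship ..1.......2

Answer: 3 10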